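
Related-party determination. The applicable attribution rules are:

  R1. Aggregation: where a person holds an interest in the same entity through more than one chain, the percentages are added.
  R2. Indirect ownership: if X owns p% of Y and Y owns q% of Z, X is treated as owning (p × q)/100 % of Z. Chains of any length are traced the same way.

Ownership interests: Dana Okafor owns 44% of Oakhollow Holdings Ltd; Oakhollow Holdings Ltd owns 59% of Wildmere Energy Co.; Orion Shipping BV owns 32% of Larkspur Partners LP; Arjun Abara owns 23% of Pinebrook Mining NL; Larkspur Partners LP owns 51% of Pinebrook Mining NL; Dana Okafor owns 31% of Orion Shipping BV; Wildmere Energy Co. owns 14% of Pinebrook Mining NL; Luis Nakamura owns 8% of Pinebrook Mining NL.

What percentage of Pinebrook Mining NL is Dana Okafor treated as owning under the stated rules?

Chain via Orion Shipping BV → Larkspur Partners LP (R2): 31% × 32% × 51% = 5.0592% of Pinebrook Mining NL.
Chain via Oakhollow Holdings Ltd → Wildmere Energy Co. (R2): 44% × 59% × 14% = 3.6344% of Pinebrook Mining NL.
Aggregating (R1): 5.0592% + 3.6344% = 8.6936%.

8.6936%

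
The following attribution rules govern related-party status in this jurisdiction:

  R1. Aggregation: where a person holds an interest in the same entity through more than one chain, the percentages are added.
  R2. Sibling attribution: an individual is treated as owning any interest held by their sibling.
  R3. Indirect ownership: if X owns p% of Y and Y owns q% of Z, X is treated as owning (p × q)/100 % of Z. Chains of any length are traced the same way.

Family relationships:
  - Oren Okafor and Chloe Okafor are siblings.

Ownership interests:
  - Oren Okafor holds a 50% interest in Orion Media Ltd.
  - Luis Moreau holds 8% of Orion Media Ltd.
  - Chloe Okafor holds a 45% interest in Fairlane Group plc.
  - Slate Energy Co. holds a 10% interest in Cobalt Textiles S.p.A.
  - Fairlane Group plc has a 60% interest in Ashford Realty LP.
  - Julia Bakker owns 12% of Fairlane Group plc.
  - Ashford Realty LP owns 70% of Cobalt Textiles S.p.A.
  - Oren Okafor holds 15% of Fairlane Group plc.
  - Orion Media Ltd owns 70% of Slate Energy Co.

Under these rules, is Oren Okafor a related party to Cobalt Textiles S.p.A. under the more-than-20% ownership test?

By sibling attribution (R2), Oren Okafor is treated as also owning Chloe Okafor's interest in Fairlane Group plc, giving 15% + 45% = 60%.
Chain via Fairlane Group plc → Ashford Realty LP (R3): 60% × 60% × 70% = 25.2% of Cobalt Textiles S.p.A.
Chain via Orion Media Ltd → Slate Energy Co. (R3): 50% × 70% × 10% = 3.5% of Cobalt Textiles S.p.A.
Aggregating (R1): 25.2% + 3.5% = 28.7%.
28.7% exceeds the 20% threshold, so Oren is a related party to Cobalt Textiles S.p.A.

Yes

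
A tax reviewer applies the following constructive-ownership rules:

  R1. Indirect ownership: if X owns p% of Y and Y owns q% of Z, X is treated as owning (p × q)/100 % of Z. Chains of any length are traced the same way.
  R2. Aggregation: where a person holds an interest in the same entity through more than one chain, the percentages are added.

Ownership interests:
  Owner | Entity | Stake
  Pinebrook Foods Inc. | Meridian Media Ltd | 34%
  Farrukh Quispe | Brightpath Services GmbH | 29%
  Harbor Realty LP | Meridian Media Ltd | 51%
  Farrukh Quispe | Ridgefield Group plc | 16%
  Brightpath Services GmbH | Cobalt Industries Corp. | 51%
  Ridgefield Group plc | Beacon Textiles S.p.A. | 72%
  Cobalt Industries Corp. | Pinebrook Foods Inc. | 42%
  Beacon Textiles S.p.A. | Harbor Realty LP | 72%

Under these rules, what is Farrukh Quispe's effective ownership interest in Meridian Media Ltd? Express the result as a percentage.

6.342156%

Chain via Ridgefield Group plc → Beacon Textiles S.p.A. → Harbor Realty LP (R1): 16% × 72% × 72% × 51% = 4.230144% of Meridian Media Ltd.
Chain via Brightpath Services GmbH → Cobalt Industries Corp. → Pinebrook Foods Inc. (R1): 29% × 51% × 42% × 34% = 2.112012% of Meridian Media Ltd.
Aggregating (R2): 4.230144% + 2.112012% = 6.342156%.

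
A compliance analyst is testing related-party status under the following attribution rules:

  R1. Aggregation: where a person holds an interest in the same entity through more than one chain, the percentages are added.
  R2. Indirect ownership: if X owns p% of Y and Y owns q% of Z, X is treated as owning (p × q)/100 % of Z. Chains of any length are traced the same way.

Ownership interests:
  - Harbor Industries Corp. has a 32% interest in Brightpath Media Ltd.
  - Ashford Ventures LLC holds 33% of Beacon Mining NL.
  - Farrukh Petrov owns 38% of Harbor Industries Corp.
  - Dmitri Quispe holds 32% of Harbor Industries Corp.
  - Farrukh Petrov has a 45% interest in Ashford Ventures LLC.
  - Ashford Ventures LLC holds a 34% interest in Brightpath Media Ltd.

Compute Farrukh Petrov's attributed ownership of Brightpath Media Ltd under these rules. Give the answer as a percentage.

Chain via Harbor Industries Corp. (R2): 38% × 32% = 12.16% of Brightpath Media Ltd.
Chain via Ashford Ventures LLC (R2): 45% × 34% = 15.3% of Brightpath Media Ltd.
Aggregating (R1): 12.16% + 15.3% = 27.46%.

27.46%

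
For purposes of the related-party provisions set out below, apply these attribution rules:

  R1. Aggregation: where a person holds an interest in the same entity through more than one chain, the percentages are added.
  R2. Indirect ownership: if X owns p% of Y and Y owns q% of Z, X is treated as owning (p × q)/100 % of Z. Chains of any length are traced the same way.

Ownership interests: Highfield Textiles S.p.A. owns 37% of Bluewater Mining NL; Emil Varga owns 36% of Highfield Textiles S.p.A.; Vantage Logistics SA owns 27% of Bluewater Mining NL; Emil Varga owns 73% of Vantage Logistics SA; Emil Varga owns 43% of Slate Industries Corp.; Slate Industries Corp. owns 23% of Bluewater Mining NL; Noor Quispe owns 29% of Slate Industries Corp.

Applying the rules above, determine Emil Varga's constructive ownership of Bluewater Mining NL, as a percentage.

Chain via Highfield Textiles S.p.A. (R2): 36% × 37% = 13.32% of Bluewater Mining NL.
Chain via Slate Industries Corp. (R2): 43% × 23% = 9.89% of Bluewater Mining NL.
Chain via Vantage Logistics SA (R2): 73% × 27% = 19.71% of Bluewater Mining NL.
Aggregating (R1): 13.32% + 9.89% + 19.71% = 42.92%.

42.92%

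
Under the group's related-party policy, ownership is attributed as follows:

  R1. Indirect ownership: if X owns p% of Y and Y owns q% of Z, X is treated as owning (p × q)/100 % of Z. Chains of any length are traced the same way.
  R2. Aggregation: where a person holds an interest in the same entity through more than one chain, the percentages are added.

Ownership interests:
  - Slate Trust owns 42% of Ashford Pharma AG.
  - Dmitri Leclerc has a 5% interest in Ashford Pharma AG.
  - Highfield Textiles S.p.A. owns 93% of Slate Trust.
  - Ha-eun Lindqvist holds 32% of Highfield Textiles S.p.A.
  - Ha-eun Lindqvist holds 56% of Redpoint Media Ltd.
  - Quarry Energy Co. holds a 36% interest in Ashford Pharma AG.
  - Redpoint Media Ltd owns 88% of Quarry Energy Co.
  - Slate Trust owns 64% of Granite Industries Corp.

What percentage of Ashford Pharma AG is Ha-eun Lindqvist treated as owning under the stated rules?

30.24%

Chain via Redpoint Media Ltd → Quarry Energy Co. (R1): 56% × 88% × 36% = 17.7408% of Ashford Pharma AG.
Chain via Highfield Textiles S.p.A. → Slate Trust (R1): 32% × 93% × 42% = 12.4992% of Ashford Pharma AG.
Aggregating (R2): 17.7408% + 12.4992% = 30.24%.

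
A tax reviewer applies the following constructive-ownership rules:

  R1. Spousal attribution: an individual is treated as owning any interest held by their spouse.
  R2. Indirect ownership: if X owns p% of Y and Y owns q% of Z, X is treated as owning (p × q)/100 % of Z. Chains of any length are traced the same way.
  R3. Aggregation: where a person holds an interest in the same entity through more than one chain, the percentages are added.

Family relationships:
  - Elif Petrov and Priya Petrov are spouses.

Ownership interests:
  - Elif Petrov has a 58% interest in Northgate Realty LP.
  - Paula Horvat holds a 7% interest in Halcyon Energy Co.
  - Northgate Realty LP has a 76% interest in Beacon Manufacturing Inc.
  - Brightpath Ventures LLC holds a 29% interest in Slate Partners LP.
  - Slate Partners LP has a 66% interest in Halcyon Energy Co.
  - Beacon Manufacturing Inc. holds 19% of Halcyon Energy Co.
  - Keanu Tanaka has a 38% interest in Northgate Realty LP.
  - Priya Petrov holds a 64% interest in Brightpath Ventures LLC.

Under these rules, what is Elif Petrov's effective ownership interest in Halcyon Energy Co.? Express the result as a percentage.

20.6248%

By spousal attribution (R1), Elif Petrov is treated as owning Priya Petrov's 64% interest in Brightpath Ventures LLC.
Chain via Northgate Realty LP → Beacon Manufacturing Inc. (R2): 58% × 76% × 19% = 8.3752% of Halcyon Energy Co.
Chain via Brightpath Ventures LLC → Slate Partners LP (R2): 64% × 29% × 66% = 12.2496% of Halcyon Energy Co.
Aggregating (R3): 8.3752% + 12.2496% = 20.6248%.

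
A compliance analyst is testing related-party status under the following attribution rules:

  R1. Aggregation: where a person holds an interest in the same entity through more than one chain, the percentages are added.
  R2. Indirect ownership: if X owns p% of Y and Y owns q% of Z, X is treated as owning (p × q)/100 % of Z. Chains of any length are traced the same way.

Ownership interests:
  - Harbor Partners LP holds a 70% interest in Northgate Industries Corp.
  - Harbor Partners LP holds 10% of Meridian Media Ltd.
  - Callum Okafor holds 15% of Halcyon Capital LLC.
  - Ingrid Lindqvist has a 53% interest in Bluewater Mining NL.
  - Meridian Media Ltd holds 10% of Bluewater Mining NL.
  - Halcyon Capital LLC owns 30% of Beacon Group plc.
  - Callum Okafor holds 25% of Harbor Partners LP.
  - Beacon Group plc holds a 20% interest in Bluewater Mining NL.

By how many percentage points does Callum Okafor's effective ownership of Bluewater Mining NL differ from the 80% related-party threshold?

Chain via Halcyon Capital LLC → Beacon Group plc (R2): 15% × 30% × 20% = 0.9% of Bluewater Mining NL.
Chain via Harbor Partners LP → Meridian Media Ltd (R2): 25% × 10% × 10% = 0.25% of Bluewater Mining NL.
Aggregating (R1): 0.9% + 0.25% = 1.15%.
1.15% falls short of the 80% threshold by 78.85 percentage points.

78.85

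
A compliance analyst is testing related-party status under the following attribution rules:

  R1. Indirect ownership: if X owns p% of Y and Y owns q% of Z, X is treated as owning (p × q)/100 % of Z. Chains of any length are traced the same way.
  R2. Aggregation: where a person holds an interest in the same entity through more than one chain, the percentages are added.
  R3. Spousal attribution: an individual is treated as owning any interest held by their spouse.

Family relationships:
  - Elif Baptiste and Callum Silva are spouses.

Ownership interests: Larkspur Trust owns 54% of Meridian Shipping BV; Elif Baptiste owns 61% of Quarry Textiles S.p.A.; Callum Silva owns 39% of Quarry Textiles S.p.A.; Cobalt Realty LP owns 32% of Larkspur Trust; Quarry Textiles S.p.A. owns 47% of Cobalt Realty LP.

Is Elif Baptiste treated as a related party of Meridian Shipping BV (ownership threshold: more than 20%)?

No

By spousal attribution (R3), Elif Baptiste is treated as also owning Callum Silva's interest in Quarry Textiles S.p.A, giving 61% + 39% = 100%.
Chain via Quarry Textiles S.p.A. → Cobalt Realty LP → Larkspur Trust (R1): 100% × 47% × 32% × 54% = 8.1216% of Meridian Shipping BV.
8.1216% does not exceed the 20% threshold, so Elif is not a related party to Meridian Shipping BV.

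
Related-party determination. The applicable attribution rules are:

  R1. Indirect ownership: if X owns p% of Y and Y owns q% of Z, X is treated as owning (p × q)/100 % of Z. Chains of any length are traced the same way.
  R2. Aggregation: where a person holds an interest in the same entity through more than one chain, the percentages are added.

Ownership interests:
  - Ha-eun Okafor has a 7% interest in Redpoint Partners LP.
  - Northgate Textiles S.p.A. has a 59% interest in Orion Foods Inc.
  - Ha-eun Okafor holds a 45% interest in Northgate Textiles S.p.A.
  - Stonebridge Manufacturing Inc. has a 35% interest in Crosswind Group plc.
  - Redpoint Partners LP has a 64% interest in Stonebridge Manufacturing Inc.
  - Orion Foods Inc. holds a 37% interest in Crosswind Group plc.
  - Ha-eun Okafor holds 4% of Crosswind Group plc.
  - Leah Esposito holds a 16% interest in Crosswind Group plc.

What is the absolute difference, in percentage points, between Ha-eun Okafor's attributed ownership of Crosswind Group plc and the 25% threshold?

9.6085

Chain via Redpoint Partners LP → Stonebridge Manufacturing Inc. (R1): 7% × 64% × 35% = 1.568% of Crosswind Group plc.
Chain via Northgate Textiles S.p.A. → Orion Foods Inc. (R1): 45% × 59% × 37% = 9.8235% of Crosswind Group plc.
Direct interest in Crosswind Group plc: 4%.
Aggregating (R2): 1.568% + 9.8235% + 4% = 15.3915%.
15.3915% falls short of the 25% threshold by 9.6085 percentage points.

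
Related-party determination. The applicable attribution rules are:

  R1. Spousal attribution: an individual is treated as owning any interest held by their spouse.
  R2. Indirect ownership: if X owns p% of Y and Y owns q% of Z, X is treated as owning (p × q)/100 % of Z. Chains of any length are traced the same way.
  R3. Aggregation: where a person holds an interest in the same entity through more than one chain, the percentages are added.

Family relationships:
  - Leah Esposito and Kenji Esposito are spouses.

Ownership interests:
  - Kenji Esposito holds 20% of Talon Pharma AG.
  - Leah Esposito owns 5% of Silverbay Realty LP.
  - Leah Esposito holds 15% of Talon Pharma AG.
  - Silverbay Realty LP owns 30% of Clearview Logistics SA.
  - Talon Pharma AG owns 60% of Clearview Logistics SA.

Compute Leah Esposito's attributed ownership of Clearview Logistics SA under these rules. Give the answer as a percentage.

By spousal attribution (R1), Leah Esposito is treated as also owning Kenji Esposito's interest in Talon Pharma AG, giving 15% + 20% = 35%.
Chain via Silverbay Realty LP (R2): 5% × 30% = 1.5% of Clearview Logistics SA.
Chain via Talon Pharma AG (R2): 35% × 60% = 21% of Clearview Logistics SA.
Aggregating (R3): 1.5% + 21% = 22.5%.

22.5%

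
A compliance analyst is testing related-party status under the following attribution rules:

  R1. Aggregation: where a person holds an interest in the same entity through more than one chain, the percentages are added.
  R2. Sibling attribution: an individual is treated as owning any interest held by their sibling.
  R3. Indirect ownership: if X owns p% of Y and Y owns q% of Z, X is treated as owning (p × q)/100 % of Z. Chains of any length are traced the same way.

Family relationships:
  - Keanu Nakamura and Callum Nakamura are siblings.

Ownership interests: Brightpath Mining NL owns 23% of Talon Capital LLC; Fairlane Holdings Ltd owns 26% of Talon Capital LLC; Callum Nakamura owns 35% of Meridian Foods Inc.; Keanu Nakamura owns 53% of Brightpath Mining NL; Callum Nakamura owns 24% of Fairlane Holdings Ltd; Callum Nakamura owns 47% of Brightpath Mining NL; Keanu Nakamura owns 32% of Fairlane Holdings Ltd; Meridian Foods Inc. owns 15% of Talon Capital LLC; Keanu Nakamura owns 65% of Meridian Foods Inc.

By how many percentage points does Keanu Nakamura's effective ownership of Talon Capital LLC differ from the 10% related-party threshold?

By sibling attribution (R2), Keanu Nakamura is treated as also owning Callum Nakamura's interest in Meridian Foods Inc, giving 65% + 35% = 100%.
By sibling attribution (R2), Keanu Nakamura is treated as also owning Callum Nakamura's interest in Brightpath Mining NL, giving 53% + 47% = 100%.
By sibling attribution (R2), Keanu Nakamura is treated as also owning Callum Nakamura's interest in Fairlane Holdings Ltd, giving 32% + 24% = 56%.
Chain via Meridian Foods Inc. (R3): 100% × 15% = 15% of Talon Capital LLC.
Chain via Brightpath Mining NL (R3): 100% × 23% = 23% of Talon Capital LLC.
Chain via Fairlane Holdings Ltd (R3): 56% × 26% = 14.56% of Talon Capital LLC.
Aggregating (R1): 15% + 23% + 14.56% = 52.56%.
52.56% exceeds the 10% threshold by 42.56 percentage points.

42.56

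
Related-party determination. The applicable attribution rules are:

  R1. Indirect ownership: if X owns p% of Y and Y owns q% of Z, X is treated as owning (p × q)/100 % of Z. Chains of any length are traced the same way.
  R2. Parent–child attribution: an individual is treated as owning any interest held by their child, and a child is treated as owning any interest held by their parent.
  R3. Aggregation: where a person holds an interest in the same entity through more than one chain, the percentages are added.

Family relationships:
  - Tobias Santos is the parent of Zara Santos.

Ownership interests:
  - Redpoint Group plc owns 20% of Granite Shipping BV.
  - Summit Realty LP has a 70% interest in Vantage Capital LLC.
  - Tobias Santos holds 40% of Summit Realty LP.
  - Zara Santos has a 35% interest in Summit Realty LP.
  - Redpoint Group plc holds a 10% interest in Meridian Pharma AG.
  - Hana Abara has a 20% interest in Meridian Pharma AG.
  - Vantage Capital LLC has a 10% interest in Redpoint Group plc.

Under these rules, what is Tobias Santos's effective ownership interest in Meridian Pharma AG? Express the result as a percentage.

By parent–child attribution (R2), Tobias Santos is treated as also owning Zara Santos's interest in Summit Realty LP, giving 40% + 35% = 75%.
Chain via Summit Realty LP → Vantage Capital LLC → Redpoint Group plc (R1): 75% × 70% × 10% × 10% = 0.525% of Meridian Pharma AG.

0.525%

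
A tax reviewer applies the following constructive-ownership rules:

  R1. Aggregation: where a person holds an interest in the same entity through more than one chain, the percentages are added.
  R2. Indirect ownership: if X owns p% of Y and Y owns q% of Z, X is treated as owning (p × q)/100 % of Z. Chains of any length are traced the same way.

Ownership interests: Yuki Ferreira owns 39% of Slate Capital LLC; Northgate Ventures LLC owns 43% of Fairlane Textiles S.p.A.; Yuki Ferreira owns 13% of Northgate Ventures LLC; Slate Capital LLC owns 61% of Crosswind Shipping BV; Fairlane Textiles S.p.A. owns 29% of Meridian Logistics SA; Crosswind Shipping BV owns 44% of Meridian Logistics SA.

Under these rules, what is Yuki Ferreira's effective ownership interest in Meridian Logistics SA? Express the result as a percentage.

Chain via Slate Capital LLC → Crosswind Shipping BV (R2): 39% × 61% × 44% = 10.4676% of Meridian Logistics SA.
Chain via Northgate Ventures LLC → Fairlane Textiles S.p.A. (R2): 13% × 43% × 29% = 1.6211% of Meridian Logistics SA.
Aggregating (R1): 10.4676% + 1.6211% = 12.0887%.

12.0887%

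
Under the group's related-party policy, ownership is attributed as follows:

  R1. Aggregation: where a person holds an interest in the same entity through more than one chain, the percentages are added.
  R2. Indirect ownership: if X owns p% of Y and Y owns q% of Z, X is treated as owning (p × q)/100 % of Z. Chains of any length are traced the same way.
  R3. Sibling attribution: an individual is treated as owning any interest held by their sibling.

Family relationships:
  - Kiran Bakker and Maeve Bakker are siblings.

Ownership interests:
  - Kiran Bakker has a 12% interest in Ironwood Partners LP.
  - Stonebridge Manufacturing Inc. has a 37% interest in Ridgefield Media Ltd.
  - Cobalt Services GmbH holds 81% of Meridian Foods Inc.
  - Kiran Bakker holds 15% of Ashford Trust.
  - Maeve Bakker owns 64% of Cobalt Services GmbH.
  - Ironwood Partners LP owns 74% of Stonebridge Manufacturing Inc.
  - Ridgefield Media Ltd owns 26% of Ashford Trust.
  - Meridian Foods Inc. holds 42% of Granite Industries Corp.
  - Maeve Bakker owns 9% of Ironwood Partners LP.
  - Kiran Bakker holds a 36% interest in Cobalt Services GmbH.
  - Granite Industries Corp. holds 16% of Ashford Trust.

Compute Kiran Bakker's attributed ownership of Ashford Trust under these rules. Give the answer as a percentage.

21.938148%

By sibling attribution (R3), Kiran Bakker is treated as also owning Maeve Bakker's interest in Cobalt Services GmbH, giving 36% + 64% = 100%.
By sibling attribution (R3), Kiran Bakker is treated as also owning Maeve Bakker's interest in Ironwood Partners LP, giving 12% + 9% = 21%.
Chain via Cobalt Services GmbH → Meridian Foods Inc. → Granite Industries Corp. (R2): 100% × 81% × 42% × 16% = 5.4432% of Ashford Trust.
Chain via Ironwood Partners LP → Stonebridge Manufacturing Inc. → Ridgefield Media Ltd (R2): 21% × 74% × 37% × 26% = 1.494948% of Ashford Trust.
Direct interest in Ashford Trust: 15%.
Aggregating (R1): 5.4432% + 1.494948% + 15% = 21.938148%.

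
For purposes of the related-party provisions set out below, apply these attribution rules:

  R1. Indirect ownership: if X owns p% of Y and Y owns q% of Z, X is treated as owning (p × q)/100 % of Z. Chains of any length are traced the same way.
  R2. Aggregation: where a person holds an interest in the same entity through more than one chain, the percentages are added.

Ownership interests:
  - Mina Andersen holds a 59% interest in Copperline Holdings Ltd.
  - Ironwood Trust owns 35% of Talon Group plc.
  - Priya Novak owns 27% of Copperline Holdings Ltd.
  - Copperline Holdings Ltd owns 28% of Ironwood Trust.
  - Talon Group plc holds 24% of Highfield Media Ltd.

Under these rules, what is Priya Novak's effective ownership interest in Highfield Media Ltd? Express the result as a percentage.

Chain via Copperline Holdings Ltd → Ironwood Trust → Talon Group plc (R1): 27% × 28% × 35% × 24% = 0.63504% of Highfield Media Ltd.

0.63504%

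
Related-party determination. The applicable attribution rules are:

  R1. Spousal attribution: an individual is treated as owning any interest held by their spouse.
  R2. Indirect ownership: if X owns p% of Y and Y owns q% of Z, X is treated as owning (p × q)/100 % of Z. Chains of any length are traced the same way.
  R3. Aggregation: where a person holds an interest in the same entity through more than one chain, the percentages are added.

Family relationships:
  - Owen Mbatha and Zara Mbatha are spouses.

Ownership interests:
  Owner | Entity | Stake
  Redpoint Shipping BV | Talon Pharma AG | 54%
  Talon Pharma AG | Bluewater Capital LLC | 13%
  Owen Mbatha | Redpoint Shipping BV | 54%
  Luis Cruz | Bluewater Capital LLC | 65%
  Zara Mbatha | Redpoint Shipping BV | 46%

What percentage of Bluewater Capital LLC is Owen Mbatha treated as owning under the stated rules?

By spousal attribution (R1), Owen Mbatha is treated as also owning Zara Mbatha's interest in Redpoint Shipping BV, giving 54% + 46% = 100%.
Chain via Redpoint Shipping BV → Talon Pharma AG (R2): 100% × 54% × 13% = 7.02% of Bluewater Capital LLC.

7.02%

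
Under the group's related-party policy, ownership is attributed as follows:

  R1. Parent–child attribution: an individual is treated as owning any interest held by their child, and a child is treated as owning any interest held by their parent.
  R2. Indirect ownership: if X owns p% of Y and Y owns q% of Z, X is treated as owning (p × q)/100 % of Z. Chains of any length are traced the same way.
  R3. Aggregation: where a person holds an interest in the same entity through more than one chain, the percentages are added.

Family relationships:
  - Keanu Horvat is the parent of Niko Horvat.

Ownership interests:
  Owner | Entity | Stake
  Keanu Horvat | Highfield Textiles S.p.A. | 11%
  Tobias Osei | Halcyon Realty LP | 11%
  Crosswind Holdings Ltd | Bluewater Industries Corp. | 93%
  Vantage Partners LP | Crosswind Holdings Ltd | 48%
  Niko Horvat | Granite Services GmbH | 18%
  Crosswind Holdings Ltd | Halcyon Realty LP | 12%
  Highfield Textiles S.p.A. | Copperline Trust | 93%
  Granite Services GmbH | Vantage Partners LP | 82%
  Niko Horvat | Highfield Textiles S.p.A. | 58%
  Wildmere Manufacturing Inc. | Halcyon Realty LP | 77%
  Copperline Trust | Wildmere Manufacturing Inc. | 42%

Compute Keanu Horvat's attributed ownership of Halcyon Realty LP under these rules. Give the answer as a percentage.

21.602754%

By parent–child attribution (R1), Keanu Horvat is treated as also owning Niko Horvat's interest in Highfield Textiles S.p.A, giving 11% + 58% = 69%.
By parent–child attribution (R1), Keanu Horvat is treated as owning Niko Horvat's 18% interest in Granite Services GmbH.
Chain via Highfield Textiles S.p.A. → Copperline Trust → Wildmere Manufacturing Inc. (R2): 69% × 93% × 42% × 77% = 20.752578% of Halcyon Realty LP.
Chain via Granite Services GmbH → Vantage Partners LP → Crosswind Holdings Ltd (R2): 18% × 82% × 48% × 12% = 0.850176% of Halcyon Realty LP.
Aggregating (R3): 20.752578% + 0.850176% = 21.602754%.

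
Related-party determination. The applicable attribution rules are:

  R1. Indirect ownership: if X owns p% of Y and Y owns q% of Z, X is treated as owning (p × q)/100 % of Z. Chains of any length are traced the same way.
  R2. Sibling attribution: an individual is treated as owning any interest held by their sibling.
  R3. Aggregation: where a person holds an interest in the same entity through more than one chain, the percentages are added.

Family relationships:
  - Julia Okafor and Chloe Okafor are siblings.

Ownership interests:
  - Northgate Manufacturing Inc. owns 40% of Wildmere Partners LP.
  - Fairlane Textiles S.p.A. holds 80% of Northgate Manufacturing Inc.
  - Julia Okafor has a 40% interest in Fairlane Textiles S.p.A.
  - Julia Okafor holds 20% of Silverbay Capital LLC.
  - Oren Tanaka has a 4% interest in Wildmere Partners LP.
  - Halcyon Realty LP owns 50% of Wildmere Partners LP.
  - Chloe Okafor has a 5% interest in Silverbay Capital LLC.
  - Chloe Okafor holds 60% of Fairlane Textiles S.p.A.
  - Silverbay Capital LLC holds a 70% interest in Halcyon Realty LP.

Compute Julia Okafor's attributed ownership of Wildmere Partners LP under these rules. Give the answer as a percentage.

By sibling attribution (R2), Julia Okafor is treated as also owning Chloe Okafor's interest in Fairlane Textiles S.p.A, giving 40% + 60% = 100%.
By sibling attribution (R2), Julia Okafor is treated as also owning Chloe Okafor's interest in Silverbay Capital LLC, giving 20% + 5% = 25%.
Chain via Fairlane Textiles S.p.A. → Northgate Manufacturing Inc. (R1): 100% × 80% × 40% = 32% of Wildmere Partners LP.
Chain via Silverbay Capital LLC → Halcyon Realty LP (R1): 25% × 70% × 50% = 8.75% of Wildmere Partners LP.
Aggregating (R3): 32% + 8.75% = 40.75%.

40.75%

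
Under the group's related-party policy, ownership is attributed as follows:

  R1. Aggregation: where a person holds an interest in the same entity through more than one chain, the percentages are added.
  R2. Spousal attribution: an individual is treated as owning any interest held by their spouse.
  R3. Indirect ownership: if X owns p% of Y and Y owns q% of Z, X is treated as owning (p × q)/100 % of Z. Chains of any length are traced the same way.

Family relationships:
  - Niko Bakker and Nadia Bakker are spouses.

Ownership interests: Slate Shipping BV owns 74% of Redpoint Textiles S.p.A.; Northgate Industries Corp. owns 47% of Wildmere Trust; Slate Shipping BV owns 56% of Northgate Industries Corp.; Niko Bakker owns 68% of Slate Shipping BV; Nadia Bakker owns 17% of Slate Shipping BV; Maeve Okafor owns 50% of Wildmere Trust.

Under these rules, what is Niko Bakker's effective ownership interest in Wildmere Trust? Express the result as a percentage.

By spousal attribution (R2), Niko Bakker is treated as also owning Nadia Bakker's interest in Slate Shipping BV, giving 68% + 17% = 85%.
Chain via Slate Shipping BV → Northgate Industries Corp. (R3): 85% × 56% × 47% = 22.372% of Wildmere Trust.

22.372%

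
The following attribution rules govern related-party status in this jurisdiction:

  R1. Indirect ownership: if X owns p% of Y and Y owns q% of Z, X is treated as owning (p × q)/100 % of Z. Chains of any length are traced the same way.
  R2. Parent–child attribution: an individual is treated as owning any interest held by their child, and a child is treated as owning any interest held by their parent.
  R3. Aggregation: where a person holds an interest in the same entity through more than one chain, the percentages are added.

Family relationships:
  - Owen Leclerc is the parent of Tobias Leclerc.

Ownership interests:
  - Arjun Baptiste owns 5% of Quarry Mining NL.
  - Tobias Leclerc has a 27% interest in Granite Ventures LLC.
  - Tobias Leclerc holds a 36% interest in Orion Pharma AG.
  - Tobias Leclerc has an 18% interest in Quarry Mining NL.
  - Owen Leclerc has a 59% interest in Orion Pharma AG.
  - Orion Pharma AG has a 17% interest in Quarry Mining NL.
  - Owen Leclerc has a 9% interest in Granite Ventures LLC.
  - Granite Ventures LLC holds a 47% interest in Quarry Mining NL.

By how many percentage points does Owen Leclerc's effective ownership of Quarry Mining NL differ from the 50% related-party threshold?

By parent–child attribution (R2), Owen Leclerc is treated as also owning Tobias Leclerc's interest in Orion Pharma AG, giving 59% + 36% = 95%.
By parent–child attribution (R2), Owen Leclerc is treated as also owning Tobias Leclerc's interest in Granite Ventures LLC, giving 9% + 27% = 36%.
By parent–child attribution (R2), Owen Leclerc is treated as owning Tobias Leclerc's 18% interest in Quarry Mining NL.
Chain via Orion Pharma AG (R1): 95% × 17% = 16.15% of Quarry Mining NL.
Chain via Granite Ventures LLC (R1): 36% × 47% = 16.92% of Quarry Mining NL.
Direct interest in Quarry Mining NL: 18%.
Aggregating (R3): 16.15% + 16.92% + 18% = 51.07%.
51.07% exceeds the 50% threshold by 1.07 percentage points.

1.07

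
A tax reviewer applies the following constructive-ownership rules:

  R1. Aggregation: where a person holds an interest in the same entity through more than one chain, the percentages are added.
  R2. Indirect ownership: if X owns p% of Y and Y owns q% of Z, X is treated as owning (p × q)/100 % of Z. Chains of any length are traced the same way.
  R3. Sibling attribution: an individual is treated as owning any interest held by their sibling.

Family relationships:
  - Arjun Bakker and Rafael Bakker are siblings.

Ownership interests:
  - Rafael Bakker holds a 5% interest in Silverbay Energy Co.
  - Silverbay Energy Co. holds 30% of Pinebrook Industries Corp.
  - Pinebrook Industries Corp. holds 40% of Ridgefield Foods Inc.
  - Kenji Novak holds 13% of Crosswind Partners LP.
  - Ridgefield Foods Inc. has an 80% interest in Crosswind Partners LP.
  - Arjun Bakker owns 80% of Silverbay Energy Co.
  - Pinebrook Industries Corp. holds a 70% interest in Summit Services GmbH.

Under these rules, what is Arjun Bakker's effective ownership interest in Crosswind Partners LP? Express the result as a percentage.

By sibling attribution (R3), Arjun Bakker is treated as also owning Rafael Bakker's interest in Silverbay Energy Co, giving 80% + 5% = 85%.
Chain via Silverbay Energy Co. → Pinebrook Industries Corp. → Ridgefield Foods Inc. (R2): 85% × 30% × 40% × 80% = 8.16% of Crosswind Partners LP.

8.16%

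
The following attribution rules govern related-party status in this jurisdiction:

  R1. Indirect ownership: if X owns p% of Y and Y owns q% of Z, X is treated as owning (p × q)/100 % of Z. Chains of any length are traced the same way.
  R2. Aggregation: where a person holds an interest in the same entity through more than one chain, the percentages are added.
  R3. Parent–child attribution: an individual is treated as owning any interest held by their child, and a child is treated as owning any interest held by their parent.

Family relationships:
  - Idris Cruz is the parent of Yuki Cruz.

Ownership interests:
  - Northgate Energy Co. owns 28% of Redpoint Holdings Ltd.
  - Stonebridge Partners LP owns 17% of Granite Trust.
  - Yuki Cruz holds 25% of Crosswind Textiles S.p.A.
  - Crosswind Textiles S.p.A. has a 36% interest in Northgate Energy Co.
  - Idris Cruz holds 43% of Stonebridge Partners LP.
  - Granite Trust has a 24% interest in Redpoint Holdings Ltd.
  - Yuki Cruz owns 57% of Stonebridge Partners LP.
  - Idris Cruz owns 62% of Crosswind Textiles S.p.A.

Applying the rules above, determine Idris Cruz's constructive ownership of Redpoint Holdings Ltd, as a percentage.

By parent–child attribution (R3), Idris Cruz is treated as also owning Yuki Cruz's interest in Crosswind Textiles S.p.A, giving 62% + 25% = 87%.
By parent–child attribution (R3), Idris Cruz is treated as also owning Yuki Cruz's interest in Stonebridge Partners LP, giving 43% + 57% = 100%.
Chain via Crosswind Textiles S.p.A. → Northgate Energy Co. (R1): 87% × 36% × 28% = 8.7696% of Redpoint Holdings Ltd.
Chain via Stonebridge Partners LP → Granite Trust (R1): 100% × 17% × 24% = 4.08% of Redpoint Holdings Ltd.
Aggregating (R2): 8.7696% + 4.08% = 12.8496%.

12.8496%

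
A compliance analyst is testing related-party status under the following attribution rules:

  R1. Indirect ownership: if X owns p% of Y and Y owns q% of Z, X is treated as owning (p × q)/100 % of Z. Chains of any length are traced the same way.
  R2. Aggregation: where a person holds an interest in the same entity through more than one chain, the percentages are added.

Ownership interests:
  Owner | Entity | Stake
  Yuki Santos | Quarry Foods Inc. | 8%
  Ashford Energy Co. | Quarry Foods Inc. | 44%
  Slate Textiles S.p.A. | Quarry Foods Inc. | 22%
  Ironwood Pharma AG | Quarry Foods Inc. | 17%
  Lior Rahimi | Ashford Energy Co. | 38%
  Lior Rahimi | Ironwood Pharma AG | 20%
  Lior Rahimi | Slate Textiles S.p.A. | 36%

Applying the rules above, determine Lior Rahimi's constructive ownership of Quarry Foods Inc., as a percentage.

Chain via Slate Textiles S.p.A. (R1): 36% × 22% = 7.92% of Quarry Foods Inc.
Chain via Ironwood Pharma AG (R1): 20% × 17% = 3.4% of Quarry Foods Inc.
Chain via Ashford Energy Co. (R1): 38% × 44% = 16.72% of Quarry Foods Inc.
Aggregating (R2): 7.92% + 3.4% + 16.72% = 28.04%.

28.04%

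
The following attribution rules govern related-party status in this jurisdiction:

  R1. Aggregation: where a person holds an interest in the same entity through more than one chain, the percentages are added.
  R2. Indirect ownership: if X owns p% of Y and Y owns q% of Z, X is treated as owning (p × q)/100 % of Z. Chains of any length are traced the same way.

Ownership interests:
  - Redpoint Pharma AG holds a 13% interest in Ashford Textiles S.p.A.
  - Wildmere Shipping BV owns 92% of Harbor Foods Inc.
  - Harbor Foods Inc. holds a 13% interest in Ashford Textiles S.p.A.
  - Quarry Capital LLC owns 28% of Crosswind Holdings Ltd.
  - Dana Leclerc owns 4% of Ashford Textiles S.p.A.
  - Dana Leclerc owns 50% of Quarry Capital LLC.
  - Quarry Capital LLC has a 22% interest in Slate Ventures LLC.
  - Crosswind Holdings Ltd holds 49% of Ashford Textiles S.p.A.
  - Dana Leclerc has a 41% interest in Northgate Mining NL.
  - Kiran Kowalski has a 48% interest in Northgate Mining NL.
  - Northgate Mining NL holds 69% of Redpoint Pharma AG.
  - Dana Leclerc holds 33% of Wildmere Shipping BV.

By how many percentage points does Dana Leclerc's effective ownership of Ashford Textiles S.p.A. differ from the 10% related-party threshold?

8.4845

Chain via Quarry Capital LLC → Crosswind Holdings Ltd (R2): 50% × 28% × 49% = 6.86% of Ashford Textiles S.p.A.
Chain via Wildmere Shipping BV → Harbor Foods Inc. (R2): 33% × 92% × 13% = 3.9468% of Ashford Textiles S.p.A.
Chain via Northgate Mining NL → Redpoint Pharma AG (R2): 41% × 69% × 13% = 3.6777% of Ashford Textiles S.p.A.
Direct interest in Ashford Textiles S.p.A: 4%.
Aggregating (R1): 6.86% + 3.9468% + 3.6777% + 4% = 18.4845%.
18.4845% exceeds the 10% threshold by 8.4845 percentage points.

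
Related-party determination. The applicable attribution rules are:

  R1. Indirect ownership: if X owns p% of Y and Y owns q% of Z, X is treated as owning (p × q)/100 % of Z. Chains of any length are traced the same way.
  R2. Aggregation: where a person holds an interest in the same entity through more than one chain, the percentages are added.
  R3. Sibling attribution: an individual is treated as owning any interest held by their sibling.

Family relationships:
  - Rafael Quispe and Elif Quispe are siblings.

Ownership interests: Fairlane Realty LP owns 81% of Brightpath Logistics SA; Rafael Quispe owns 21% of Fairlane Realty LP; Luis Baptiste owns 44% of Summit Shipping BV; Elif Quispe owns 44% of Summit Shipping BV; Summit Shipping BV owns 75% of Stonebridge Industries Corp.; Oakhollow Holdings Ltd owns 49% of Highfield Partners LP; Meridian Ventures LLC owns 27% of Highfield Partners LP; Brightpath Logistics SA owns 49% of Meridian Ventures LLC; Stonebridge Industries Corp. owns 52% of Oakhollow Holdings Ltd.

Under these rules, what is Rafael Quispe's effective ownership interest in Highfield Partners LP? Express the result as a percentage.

By sibling attribution (R3), Rafael Quispe is treated as owning Elif Quispe's 44% interest in Summit Shipping BV.
Chain via Fairlane Realty LP → Brightpath Logistics SA → Meridian Ventures LLC (R1): 21% × 81% × 49% × 27% = 2.250423% of Highfield Partners LP.
Chain via Summit Shipping BV → Stonebridge Industries Corp. → Oakhollow Holdings Ltd (R1): 44% × 75% × 52% × 49% = 8.4084% of Highfield Partners LP.
Aggregating (R2): 2.250423% + 8.4084% = 10.658823%.

10.658823%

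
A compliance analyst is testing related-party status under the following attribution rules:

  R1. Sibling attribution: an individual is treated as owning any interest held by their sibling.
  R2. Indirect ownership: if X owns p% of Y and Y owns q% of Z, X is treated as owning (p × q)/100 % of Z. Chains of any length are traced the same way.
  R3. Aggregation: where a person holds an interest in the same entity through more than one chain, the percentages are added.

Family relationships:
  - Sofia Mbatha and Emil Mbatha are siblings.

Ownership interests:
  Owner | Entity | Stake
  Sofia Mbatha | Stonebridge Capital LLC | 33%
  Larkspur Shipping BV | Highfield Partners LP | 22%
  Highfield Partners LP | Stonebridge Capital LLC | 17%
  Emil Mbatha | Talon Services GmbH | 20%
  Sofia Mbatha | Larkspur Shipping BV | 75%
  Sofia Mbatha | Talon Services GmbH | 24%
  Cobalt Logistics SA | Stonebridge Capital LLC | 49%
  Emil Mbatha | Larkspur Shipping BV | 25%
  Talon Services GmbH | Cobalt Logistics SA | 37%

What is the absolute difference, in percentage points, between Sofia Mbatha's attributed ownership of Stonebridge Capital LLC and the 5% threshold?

By sibling attribution (R1), Sofia Mbatha is treated as also owning Emil Mbatha's interest in Larkspur Shipping BV, giving 75% + 25% = 100%.
By sibling attribution (R1), Sofia Mbatha is treated as also owning Emil Mbatha's interest in Talon Services GmbH, giving 24% + 20% = 44%.
Chain via Larkspur Shipping BV → Highfield Partners LP (R2): 100% × 22% × 17% = 3.74% of Stonebridge Capital LLC.
Chain via Talon Services GmbH → Cobalt Logistics SA (R2): 44% × 37% × 49% = 7.9772% of Stonebridge Capital LLC.
Direct interest in Stonebridge Capital LLC: 33%.
Aggregating (R3): 3.74% + 7.9772% + 33% = 44.7172%.
44.7172% exceeds the 5% threshold by 39.7172 percentage points.

39.7172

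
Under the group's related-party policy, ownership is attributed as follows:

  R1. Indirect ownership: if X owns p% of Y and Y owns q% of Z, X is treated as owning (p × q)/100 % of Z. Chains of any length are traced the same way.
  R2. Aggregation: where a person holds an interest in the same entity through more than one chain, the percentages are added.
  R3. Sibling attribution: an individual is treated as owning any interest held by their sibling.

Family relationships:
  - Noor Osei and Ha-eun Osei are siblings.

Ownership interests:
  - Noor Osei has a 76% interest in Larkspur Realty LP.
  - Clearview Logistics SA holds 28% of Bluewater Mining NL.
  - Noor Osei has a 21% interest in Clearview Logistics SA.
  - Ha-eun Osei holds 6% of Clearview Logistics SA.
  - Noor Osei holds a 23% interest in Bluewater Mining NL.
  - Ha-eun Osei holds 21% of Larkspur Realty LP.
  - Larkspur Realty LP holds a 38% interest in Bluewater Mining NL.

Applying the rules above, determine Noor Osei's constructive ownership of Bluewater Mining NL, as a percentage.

67.42%

By sibling attribution (R3), Noor Osei is treated as also owning Ha-eun Osei's interest in Clearview Logistics SA, giving 21% + 6% = 27%.
By sibling attribution (R3), Noor Osei is treated as also owning Ha-eun Osei's interest in Larkspur Realty LP, giving 76% + 21% = 97%.
Chain via Clearview Logistics SA (R1): 27% × 28% = 7.56% of Bluewater Mining NL.
Chain via Larkspur Realty LP (R1): 97% × 38% = 36.86% of Bluewater Mining NL.
Direct interest in Bluewater Mining NL: 23%.
Aggregating (R2): 7.56% + 36.86% + 23% = 67.42%.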